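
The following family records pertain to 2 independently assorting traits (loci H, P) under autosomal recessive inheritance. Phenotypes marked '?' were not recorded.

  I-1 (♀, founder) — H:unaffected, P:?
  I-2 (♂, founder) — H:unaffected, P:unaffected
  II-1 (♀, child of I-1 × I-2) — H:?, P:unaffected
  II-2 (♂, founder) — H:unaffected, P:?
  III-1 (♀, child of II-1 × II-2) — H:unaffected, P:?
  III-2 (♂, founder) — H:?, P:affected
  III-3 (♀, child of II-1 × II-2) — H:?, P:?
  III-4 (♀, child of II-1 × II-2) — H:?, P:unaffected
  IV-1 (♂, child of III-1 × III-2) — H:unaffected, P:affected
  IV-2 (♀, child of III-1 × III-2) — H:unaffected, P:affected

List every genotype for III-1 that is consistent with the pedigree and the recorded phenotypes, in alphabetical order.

III-1 ∈ {HH Pp, HH pp, Hh Pp, Hh pp}

H/I-1 un ·: HH|Hh
H/I-2 un ·: HH|Hh
H/II-1 ? I-1×I-2: HH|Hh|hh
H/II-2 un ·: HH|Hh
H/III-1 un II-1×II-2: HH|Hh
H/III-2 ? ·: HH|Hh|hh
H/III-3 ? II-1×II-2: HH|Hh|hh
H/III-4 ? II-1×II-2: HH|Hh|hh
H/IV-1 un III-1×III-2: HH|Hh
H/IV-2 un III-1×III-2: HH|Hh
⇒ H over [I-1,I-2,II-1,II-2,III-1,III-2,III-3,III-4,IV-1,IV-2]: 894 consistent
P/I-1 ? ·: PP|Pp|pp
P/I-2 un ·: PP|Pp
P/II-1 un I-1×I-2: PP|Pp
P/II-2 ? ·: PP|Pp|pp
P/III-1 ? II-1×II-2: Pp|pp
P/III-2 aff ·: pp
P/III-3 ? II-1×II-2: PP|Pp|pp
P/III-4 un II-1×II-2: PP|Pp
P/IV-1 aff III-1×III-2: pp
P/IV-2 aff III-1×III-2: pp
⇒ P over [I-1,I-2,II-1,II-2,III-1,III-2,III-3,III-4,IV-1,IV-2]: 120 consistent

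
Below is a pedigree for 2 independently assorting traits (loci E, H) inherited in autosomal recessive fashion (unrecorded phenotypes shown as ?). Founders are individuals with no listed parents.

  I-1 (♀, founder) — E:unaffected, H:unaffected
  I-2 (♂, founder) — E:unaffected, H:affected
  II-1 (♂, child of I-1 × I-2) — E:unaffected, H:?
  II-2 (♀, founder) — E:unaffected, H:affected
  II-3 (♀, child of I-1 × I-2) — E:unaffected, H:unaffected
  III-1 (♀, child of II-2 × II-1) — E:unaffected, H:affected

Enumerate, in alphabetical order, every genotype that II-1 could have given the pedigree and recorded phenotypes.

II-1 ∈ {EE Hh, EE hh, Ee Hh, Ee hh}

E/I-1 un ·: EE|Ee
E/I-2 un ·: EE|Ee
E/II-1 un I-1×I-2: EE|Ee
E/II-2 un ·: EE|Ee
E/II-3 un I-1×I-2: EE|Ee
E/III-1 un II-2×II-1: EE|Ee
⇒ E over [I-1,I-2,II-1,II-2,II-3,III-1]: 45 consistent
H/I-1 un ·: HH|Hh
H/I-2 aff ·: hh
H/II-1 ? I-1×I-2: Hh|hh
H/II-2 aff ·: hh
H/II-3 un I-1×I-2: Hh
H/III-1 aff II-2×II-1: hh
⇒ H over [I-1,I-2,II-1,II-2,II-3,III-1]: 3 consistent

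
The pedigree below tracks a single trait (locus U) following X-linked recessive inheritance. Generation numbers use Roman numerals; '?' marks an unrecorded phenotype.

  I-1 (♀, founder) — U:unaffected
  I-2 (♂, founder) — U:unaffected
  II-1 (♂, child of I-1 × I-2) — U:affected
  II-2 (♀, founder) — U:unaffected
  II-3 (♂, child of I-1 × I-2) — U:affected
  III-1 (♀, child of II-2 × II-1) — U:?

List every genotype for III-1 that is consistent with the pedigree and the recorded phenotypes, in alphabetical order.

III-1 ∈ {X^UX^u, X^uX^u}

U/I-1 un ·: X^UX^u
U/I-2 un ·: X^UY
U/II-1 aff I-1×I-2: X^uY
U/II-2 un ·: X^UX^U|X^UX^u
U/II-3 aff I-1×I-2: X^uY
U/III-1 ? II-2×II-1: X^UX^u|X^uX^u
⇒ U over [I-1,I-2,II-1,II-2,II-3,III-1]: 3 consistent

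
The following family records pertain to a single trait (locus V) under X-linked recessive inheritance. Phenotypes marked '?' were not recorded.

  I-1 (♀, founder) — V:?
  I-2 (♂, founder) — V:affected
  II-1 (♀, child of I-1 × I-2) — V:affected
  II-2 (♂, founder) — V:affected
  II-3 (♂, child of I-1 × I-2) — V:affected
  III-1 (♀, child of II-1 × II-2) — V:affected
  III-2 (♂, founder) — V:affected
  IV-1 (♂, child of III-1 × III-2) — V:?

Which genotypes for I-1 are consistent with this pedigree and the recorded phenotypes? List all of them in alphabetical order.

I-1 ∈ {X^VX^v, X^vX^v}

V/I-1 ? ·: X^VX^v|X^vX^v
V/I-2 aff ·: X^vY
V/II-1 aff I-1×I-2: X^vX^v
V/II-2 aff ·: X^vY
V/II-3 aff I-1×I-2: X^vY
V/III-1 aff II-1×II-2: X^vX^v
V/III-2 aff ·: X^vY
V/IV-1 ? III-1×III-2: X^vY
⇒ V over [I-1,I-2,II-1,II-2,II-3,III-1,III-2,IV-1]: 2 consistent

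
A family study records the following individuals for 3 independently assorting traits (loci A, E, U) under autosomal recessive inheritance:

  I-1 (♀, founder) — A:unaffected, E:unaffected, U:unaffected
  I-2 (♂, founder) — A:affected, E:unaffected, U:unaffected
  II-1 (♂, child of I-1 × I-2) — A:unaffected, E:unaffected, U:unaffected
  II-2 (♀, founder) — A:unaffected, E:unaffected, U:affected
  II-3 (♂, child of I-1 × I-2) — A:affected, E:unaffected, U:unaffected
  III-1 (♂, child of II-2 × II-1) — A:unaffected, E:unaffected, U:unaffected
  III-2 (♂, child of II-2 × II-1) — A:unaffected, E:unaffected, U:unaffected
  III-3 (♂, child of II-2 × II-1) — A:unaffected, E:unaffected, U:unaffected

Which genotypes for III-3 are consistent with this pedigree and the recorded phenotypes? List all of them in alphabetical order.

A/I-1 un ·: Aa
A/I-2 aff ·: aa
A/II-1 un I-1×I-2: Aa
A/II-2 un ·: AA|Aa
A/II-3 aff I-1×I-2: aa
A/III-1 un II-2×II-1: AA|Aa
A/III-2 un II-2×II-1: AA|Aa
A/III-3 un II-2×II-1: AA|Aa
⇒ A over [I-1,I-2,II-1,II-2,II-3,III-1,III-2,III-3]: 16 consistent
E/I-1 un ·: EE|Ee
E/I-2 un ·: EE|Ee
E/II-1 un I-1×I-2: EE|Ee
E/II-2 un ·: EE|Ee
E/II-3 un I-1×I-2: EE|Ee
E/III-1 un II-2×II-1: EE|Ee
E/III-2 un II-2×II-1: EE|Ee
E/III-3 un II-2×II-1: EE|Ee
⇒ E over [I-1,I-2,II-1,II-2,II-3,III-1,III-2,III-3]: 159 consistent
U/I-1 un ·: UU|Uu
U/I-2 un ·: UU|Uu
U/II-1 un I-1×I-2: UU|Uu
U/II-2 aff ·: uu
U/II-3 un I-1×I-2: UU|Uu
U/III-1 un II-2×II-1: Uu
U/III-2 un II-2×II-1: Uu
U/III-3 un II-2×II-1: Uu
⇒ U over [I-1,I-2,II-1,II-2,II-3,III-1,III-2,III-3]: 13 consistent

III-3 ∈ {AA EE Uu, AA Ee Uu, Aa EE Uu, Aa Ee Uu}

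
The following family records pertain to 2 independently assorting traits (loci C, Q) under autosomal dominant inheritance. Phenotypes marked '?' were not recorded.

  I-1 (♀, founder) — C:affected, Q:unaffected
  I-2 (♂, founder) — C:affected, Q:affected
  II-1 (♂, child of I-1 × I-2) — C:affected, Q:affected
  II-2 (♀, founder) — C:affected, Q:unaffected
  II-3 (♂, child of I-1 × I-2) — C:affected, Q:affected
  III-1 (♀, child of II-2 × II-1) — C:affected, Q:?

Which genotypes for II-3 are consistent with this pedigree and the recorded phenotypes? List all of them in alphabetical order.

C/I-1 aff ·: Cc|CC
C/I-2 aff ·: Cc|CC
C/II-1 aff I-1×I-2: Cc|CC
C/II-2 aff ·: Cc|CC
C/II-3 aff I-1×I-2: Cc|CC
C/III-1 aff II-2×II-1: Cc|CC
⇒ C over [I-1,I-2,II-1,II-2,II-3,III-1]: 45 consistent
Q/I-1 un ·: qq
Q/I-2 aff ·: Qq|QQ
Q/II-1 aff I-1×I-2: Qq
Q/II-2 un ·: qq
Q/II-3 aff I-1×I-2: Qq
Q/III-1 ? II-2×II-1: qq|Qq
⇒ Q over [I-1,I-2,II-1,II-2,II-3,III-1]: 4 consistent

II-3 ∈ {CC Qq, Cc Qq}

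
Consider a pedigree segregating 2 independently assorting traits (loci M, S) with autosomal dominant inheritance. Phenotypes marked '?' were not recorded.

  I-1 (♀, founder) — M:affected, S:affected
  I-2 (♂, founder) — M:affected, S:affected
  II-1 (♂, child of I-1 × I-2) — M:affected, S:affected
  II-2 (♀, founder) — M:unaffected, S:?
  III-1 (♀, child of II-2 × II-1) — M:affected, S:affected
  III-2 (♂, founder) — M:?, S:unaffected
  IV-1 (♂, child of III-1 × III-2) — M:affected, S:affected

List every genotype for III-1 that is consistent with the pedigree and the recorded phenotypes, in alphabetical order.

M/I-1 aff ·: Mm|MM
M/I-2 aff ·: Mm|MM
M/II-1 aff I-1×I-2: Mm|MM
M/II-2 un ·: mm
M/III-1 aff II-2×II-1: Mm
M/III-2 ? ·: mm|Mm|MM
M/IV-1 aff III-1×III-2: Mm|MM
⇒ M over [I-1,I-2,II-1,II-2,III-1,III-2,IV-1]: 35 consistent
S/I-1 aff ·: Ss|SS
S/I-2 aff ·: Ss|SS
S/II-1 aff I-1×I-2: Ss|SS
S/II-2 ? ·: ss|Ss|SS
S/III-1 aff II-2×II-1: Ss|SS
S/III-2 un ·: ss
S/IV-1 aff III-1×III-2: Ss
⇒ S over [I-1,I-2,II-1,II-2,III-1,III-2,IV-1]: 31 consistent

III-1 ∈ {Mm SS, Mm Ss}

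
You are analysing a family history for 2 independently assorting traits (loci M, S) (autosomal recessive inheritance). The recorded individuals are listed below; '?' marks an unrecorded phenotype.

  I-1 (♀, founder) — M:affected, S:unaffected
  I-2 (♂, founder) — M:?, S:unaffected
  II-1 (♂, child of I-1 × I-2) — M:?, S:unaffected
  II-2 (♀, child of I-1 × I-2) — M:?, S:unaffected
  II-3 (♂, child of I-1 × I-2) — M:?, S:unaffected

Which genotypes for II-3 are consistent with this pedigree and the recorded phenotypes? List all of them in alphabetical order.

II-3 ∈ {Mm SS, Mm Ss, mm SS, mm Ss}

M/I-1 aff ·: mm
M/I-2 ? ·: MM|Mm|mm
M/II-1 ? I-1×I-2: Mm|mm
M/II-2 ? I-1×I-2: Mm|mm
M/II-3 ? I-1×I-2: Mm|mm
⇒ M over [I-1,I-2,II-1,II-2,II-3]: 10 consistent
S/I-1 un ·: SS|Ss
S/I-2 un ·: SS|Ss
S/II-1 un I-1×I-2: SS|Ss
S/II-2 un I-1×I-2: SS|Ss
S/II-3 un I-1×I-2: SS|Ss
⇒ S over [I-1,I-2,II-1,II-2,II-3]: 25 consistent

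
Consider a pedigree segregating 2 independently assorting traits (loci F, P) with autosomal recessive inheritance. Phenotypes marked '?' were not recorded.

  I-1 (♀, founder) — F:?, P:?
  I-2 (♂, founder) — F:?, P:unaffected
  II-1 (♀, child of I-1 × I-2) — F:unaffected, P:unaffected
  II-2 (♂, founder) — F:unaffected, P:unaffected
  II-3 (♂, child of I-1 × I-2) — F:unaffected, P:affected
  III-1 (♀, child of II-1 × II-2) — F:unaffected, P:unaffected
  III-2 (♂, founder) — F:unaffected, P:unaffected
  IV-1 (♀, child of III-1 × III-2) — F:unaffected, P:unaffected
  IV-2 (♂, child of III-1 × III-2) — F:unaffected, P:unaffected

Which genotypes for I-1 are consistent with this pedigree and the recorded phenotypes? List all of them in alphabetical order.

I-1 ∈ {FF Pp, FF pp, Ff Pp, Ff pp, ff Pp, ff pp}

F/I-1 ? ·: FF|Ff|ff
F/I-2 ? ·: FF|Ff|ff
F/II-1 un I-1×I-2: FF|Ff
F/II-2 un ·: FF|Ff
F/II-3 un I-1×I-2: FF|Ff
F/III-1 un II-1×II-2: FF|Ff
F/III-2 un ·: FF|Ff
F/IV-1 un III-1×III-2: FF|Ff
F/IV-2 un III-1×III-2: FF|Ff
⇒ F over [I-1,I-2,II-1,II-2,II-3,III-1,III-2,IV-1,IV-2]: 386 consistent
P/I-1 ? ·: Pp|pp
P/I-2 un ·: Pp
P/II-1 un I-1×I-2: PP|Pp
P/II-2 un ·: PP|Pp
P/II-3 aff I-1×I-2: pp
P/III-1 un II-1×II-2: PP|Pp
P/III-2 un ·: PP|Pp
P/IV-1 un III-1×III-2: PP|Pp
P/IV-2 un III-1×III-2: PP|Pp
⇒ P over [I-1,I-2,II-1,II-2,II-3,III-1,III-2,IV-1,IV-2]: 70 consistent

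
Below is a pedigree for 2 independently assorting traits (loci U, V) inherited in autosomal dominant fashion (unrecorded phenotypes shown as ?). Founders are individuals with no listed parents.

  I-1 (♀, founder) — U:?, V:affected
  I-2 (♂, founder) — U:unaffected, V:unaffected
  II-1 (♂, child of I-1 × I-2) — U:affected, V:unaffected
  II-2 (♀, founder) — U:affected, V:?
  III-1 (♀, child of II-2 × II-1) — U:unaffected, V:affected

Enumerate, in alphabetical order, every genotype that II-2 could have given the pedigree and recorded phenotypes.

U/I-1 ? ·: Uu|UU
U/I-2 un ·: uu
U/II-1 aff I-1×I-2: Uu
U/II-2 aff ·: Uu
U/III-1 un II-2×II-1: uu
⇒ U over [I-1,I-2,II-1,II-2,III-1]: 2 consistent
V/I-1 aff ·: Vv
V/I-2 un ·: vv
V/II-1 un I-1×I-2: vv
V/II-2 ? ·: Vv|VV
V/III-1 aff II-2×II-1: Vv
⇒ V over [I-1,I-2,II-1,II-2,III-1]: 2 consistent

II-2 ∈ {Uu VV, Uu Vv}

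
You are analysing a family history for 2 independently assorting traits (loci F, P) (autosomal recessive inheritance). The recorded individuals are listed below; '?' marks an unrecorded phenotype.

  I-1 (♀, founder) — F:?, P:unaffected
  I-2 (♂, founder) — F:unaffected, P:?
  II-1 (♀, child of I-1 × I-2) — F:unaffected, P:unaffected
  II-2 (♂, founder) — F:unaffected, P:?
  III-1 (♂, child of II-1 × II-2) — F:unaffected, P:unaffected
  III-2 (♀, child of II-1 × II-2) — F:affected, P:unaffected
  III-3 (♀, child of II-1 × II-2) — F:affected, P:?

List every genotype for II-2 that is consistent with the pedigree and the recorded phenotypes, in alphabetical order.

II-2 ∈ {Ff PP, Ff Pp, Ff pp}

F/I-1 ? ·: FF|Ff|ff
F/I-2 un ·: FF|Ff
F/II-1 un I-1×I-2: Ff
F/II-2 un ·: Ff
F/III-1 un II-1×II-2: FF|Ff
F/III-2 aff II-1×II-2: ff
F/III-3 aff II-1×II-2: ff
⇒ F over [I-1,I-2,II-1,II-2,III-1,III-2,III-3]: 10 consistent
P/I-1 un ·: PP|Pp
P/I-2 ? ·: PP|Pp|pp
P/II-1 un I-1×I-2: PP|Pp
P/II-2 ? ·: PP|Pp|pp
P/III-1 un II-1×II-2: PP|Pp
P/III-2 un II-1×II-2: PP|Pp
P/III-3 ? II-1×II-2: PP|Pp|pp
⇒ P over [I-1,I-2,II-1,II-2,III-1,III-2,III-3]: 150 consistent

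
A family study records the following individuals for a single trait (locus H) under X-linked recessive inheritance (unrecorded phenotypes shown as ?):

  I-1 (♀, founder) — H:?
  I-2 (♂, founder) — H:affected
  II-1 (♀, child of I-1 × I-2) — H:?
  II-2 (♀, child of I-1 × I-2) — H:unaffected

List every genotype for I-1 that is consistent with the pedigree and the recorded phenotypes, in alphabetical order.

I-1 ∈ {X^HX^H, X^HX^h}

H/I-1 ? ·: X^HX^H|X^HX^h
H/I-2 aff ·: X^hY
H/II-1 ? I-1×I-2: X^HX^h|X^hX^h
H/II-2 un I-1×I-2: X^HX^h
⇒ H over [I-1,I-2,II-1,II-2]: 3 consistent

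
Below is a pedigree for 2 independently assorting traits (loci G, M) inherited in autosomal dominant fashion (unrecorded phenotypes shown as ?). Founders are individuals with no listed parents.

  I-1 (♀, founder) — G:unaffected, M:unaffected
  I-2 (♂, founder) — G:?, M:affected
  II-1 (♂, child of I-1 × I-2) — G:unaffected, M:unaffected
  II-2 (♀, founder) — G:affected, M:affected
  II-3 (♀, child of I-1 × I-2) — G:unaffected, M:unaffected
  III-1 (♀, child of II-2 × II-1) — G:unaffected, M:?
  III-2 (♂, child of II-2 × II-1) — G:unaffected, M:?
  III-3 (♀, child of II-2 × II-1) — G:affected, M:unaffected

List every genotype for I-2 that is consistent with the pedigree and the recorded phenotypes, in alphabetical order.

I-2 ∈ {Gg Mm, gg Mm}

G/I-1 un ·: gg
G/I-2 ? ·: gg|Gg
G/II-1 un I-1×I-2: gg
G/II-2 aff ·: Gg
G/II-3 un I-1×I-2: gg
G/III-1 un II-2×II-1: gg
G/III-2 un II-2×II-1: gg
G/III-3 aff II-2×II-1: Gg
⇒ G over [I-1,I-2,II-1,II-2,II-3,III-1,III-2,III-3]: 2 consistent
M/I-1 un ·: mm
M/I-2 aff ·: Mm
M/II-1 un I-1×I-2: mm
M/II-2 aff ·: Mm
M/II-3 un I-1×I-2: mm
M/III-1 ? II-2×II-1: mm|Mm
M/III-2 ? II-2×II-1: mm|Mm
M/III-3 un II-2×II-1: mm
⇒ M over [I-1,I-2,II-1,II-2,II-3,III-1,III-2,III-3]: 4 consistent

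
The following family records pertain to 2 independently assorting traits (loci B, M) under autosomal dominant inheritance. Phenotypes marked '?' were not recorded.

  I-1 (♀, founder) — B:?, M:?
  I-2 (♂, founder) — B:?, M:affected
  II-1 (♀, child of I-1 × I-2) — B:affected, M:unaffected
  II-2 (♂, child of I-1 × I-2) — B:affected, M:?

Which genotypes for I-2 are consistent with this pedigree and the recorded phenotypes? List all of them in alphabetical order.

B/I-1 ? ·: bb|Bb|BB
B/I-2 ? ·: bb|Bb|BB
B/II-1 aff I-1×I-2: Bb|BB
B/II-2 aff I-1×I-2: Bb|BB
⇒ B over [I-1,I-2,II-1,II-2]: 17 consistent
M/I-1 ? ·: mm|Mm
M/I-2 aff ·: Mm
M/II-1 un I-1×I-2: mm
M/II-2 ? I-1×I-2: mm|Mm|MM
⇒ M over [I-1,I-2,II-1,II-2]: 5 consistent

I-2 ∈ {BB Mm, Bb Mm, bb Mm}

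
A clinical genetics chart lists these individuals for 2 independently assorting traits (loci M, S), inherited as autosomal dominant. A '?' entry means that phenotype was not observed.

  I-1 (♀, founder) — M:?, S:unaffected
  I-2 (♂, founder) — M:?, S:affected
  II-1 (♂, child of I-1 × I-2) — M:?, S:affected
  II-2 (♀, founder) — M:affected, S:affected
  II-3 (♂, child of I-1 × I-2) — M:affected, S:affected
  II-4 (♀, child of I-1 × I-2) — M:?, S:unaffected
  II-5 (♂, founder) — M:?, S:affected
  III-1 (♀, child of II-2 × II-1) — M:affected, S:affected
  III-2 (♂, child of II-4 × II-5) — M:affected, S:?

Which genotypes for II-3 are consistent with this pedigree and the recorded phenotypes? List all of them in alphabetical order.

M/I-1 ? ·: mm|Mm|MM
M/I-2 ? ·: mm|Mm|MM
M/II-1 ? I-1×I-2: mm|Mm|MM
M/II-2 aff ·: Mm|MM
M/II-3 aff I-1×I-2: Mm|MM
M/II-4 ? I-1×I-2: mm|Mm|MM
M/II-5 ? ·: mm|Mm|MM
M/III-1 aff II-2×II-1: Mm|MM
M/III-2 aff II-4×II-5: Mm|MM
⇒ M over [I-1,I-2,II-1,II-2,II-3,II-4,II-5,III-1,III-2]: 586 consistent
S/I-1 un ·: ss
S/I-2 aff ·: Ss
S/II-1 aff I-1×I-2: Ss
S/II-2 aff ·: Ss|SS
S/II-3 aff I-1×I-2: Ss
S/II-4 un I-1×I-2: ss
S/II-5 aff ·: Ss|SS
S/III-1 aff II-2×II-1: Ss|SS
S/III-2 ? II-4×II-5: ss|Ss
⇒ S over [I-1,I-2,II-1,II-2,II-3,II-4,II-5,III-1,III-2]: 12 consistent

II-3 ∈ {MM Ss, Mm Ss}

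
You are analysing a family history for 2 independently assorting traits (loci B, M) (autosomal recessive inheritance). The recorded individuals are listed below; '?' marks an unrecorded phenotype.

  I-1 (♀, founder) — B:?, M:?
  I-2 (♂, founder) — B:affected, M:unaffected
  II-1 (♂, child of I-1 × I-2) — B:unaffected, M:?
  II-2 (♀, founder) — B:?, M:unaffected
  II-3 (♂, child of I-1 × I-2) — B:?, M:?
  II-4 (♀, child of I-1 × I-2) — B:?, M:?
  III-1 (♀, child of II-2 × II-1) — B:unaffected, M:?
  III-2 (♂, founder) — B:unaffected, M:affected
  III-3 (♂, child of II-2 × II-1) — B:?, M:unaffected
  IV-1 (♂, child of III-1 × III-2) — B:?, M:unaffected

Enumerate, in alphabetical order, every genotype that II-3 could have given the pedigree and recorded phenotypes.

B/I-1 ? ·: BB|Bb
B/I-2 aff ·: bb
B/II-1 un I-1×I-2: Bb
B/II-2 ? ·: BB|Bb|bb
B/II-3 ? I-1×I-2: Bb|bb
B/II-4 ? I-1×I-2: Bb|bb
B/III-1 un II-2×II-1: BB|Bb
B/III-2 un ·: BB|Bb
B/III-3 ? II-2×II-1: BB|Bb|bb
B/IV-1 ? III-1×III-2: BB|Bb|bb
⇒ B over [I-1,I-2,II-1,II-2,II-3,II-4,III-1,III-2,III-3,IV-1]: 250 consistent
M/I-1 ? ·: MM|Mm|mm
M/I-2 un ·: MM|Mm
M/II-1 ? I-1×I-2: MM|Mm|mm
M/II-2 un ·: MM|Mm
M/II-3 ? I-1×I-2: MM|Mm|mm
M/II-4 ? I-1×I-2: MM|Mm|mm
M/III-1 ? II-2×II-1: MM|Mm
M/III-2 aff ·: mm
M/III-3 un II-2×II-1: MM|Mm
M/IV-1 un III-1×III-2: Mm
⇒ M over [I-1,I-2,II-1,II-2,II-3,II-4,III-1,III-2,III-3,IV-1]: 292 consistent

II-3 ∈ {Bb MM, Bb Mm, Bb mm, bb MM, bb Mm, bb mm}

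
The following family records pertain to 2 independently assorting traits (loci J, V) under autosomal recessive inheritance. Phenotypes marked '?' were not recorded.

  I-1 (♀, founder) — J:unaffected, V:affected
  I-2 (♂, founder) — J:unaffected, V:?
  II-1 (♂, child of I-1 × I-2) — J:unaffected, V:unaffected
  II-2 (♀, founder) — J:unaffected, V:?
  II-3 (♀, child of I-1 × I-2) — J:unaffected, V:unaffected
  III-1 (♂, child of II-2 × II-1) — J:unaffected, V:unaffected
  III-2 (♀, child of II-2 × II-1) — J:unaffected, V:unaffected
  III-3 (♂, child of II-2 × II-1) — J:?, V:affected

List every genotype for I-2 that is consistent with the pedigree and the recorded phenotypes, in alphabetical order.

I-2 ∈ {JJ VV, JJ Vv, Jj VV, Jj Vv}

J/I-1 un ·: JJ|Jj
J/I-2 un ·: JJ|Jj
J/II-1 un I-1×I-2: JJ|Jj
J/II-2 un ·: JJ|Jj
J/II-3 un I-1×I-2: JJ|Jj
J/III-1 un II-2×II-1: JJ|Jj
J/III-2 un II-2×II-1: JJ|Jj
J/III-3 ? II-2×II-1: JJ|Jj|jj
⇒ J over [I-1,I-2,II-1,II-2,II-3,III-1,III-2,III-3]: 183 consistent
V/I-1 aff ·: vv
V/I-2 ? ·: VV|Vv
V/II-1 un I-1×I-2: Vv
V/II-2 ? ·: Vv|vv
V/II-3 un I-1×I-2: Vv
V/III-1 un II-2×II-1: VV|Vv
V/III-2 un II-2×II-1: VV|Vv
V/III-3 aff II-2×II-1: vv
⇒ V over [I-1,I-2,II-1,II-2,II-3,III-1,III-2,III-3]: 10 consistent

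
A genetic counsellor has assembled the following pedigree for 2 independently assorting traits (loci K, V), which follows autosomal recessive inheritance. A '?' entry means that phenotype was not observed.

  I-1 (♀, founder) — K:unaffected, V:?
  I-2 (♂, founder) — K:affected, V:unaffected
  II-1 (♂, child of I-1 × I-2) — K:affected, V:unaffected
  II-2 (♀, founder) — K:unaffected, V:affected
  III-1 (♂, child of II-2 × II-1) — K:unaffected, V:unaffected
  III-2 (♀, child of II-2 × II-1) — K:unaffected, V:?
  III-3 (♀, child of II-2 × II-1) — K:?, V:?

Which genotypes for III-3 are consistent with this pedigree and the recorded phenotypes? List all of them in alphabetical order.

III-3 ∈ {Kk Vv, Kk vv, kk Vv, kk vv}

K/I-1 un ·: Kk
K/I-2 aff ·: kk
K/II-1 aff I-1×I-2: kk
K/II-2 un ·: KK|Kk
K/III-1 un II-2×II-1: Kk
K/III-2 un II-2×II-1: Kk
K/III-3 ? II-2×II-1: Kk|kk
⇒ K over [I-1,I-2,II-1,II-2,III-1,III-2,III-3]: 3 consistent
V/I-1 ? ·: VV|Vv|vv
V/I-2 un ·: VV|Vv
V/II-1 un I-1×I-2: VV|Vv
V/II-2 aff ·: vv
V/III-1 un II-2×II-1: Vv
V/III-2 ? II-2×II-1: Vv|vv
V/III-3 ? II-2×II-1: Vv|vv
⇒ V over [I-1,I-2,II-1,II-2,III-1,III-2,III-3]: 24 consistent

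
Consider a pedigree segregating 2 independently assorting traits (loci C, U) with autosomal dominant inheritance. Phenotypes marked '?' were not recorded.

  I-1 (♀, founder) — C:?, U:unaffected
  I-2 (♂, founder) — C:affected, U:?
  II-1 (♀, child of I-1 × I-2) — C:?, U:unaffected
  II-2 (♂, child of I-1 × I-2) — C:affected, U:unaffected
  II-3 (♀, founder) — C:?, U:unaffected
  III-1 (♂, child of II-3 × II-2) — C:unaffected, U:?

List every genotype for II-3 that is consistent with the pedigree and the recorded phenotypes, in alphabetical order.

C/I-1 ? ·: cc|Cc|CC
C/I-2 aff ·: Cc|CC
C/II-1 ? I-1×I-2: cc|Cc|CC
C/II-2 aff I-1×I-2: Cc
C/II-3 ? ·: cc|Cc
C/III-1 un II-3×II-2: cc
⇒ C over [I-1,I-2,II-1,II-2,II-3,III-1]: 20 consistent
U/I-1 un ·: uu
U/I-2 ? ·: uu|Uu
U/II-1 un I-1×I-2: uu
U/II-2 un I-1×I-2: uu
U/II-3 un ·: uu
U/III-1 ? II-3×II-2: uu
⇒ U over [I-1,I-2,II-1,II-2,II-3,III-1]: 2 consistent

II-3 ∈ {Cc uu, cc uu}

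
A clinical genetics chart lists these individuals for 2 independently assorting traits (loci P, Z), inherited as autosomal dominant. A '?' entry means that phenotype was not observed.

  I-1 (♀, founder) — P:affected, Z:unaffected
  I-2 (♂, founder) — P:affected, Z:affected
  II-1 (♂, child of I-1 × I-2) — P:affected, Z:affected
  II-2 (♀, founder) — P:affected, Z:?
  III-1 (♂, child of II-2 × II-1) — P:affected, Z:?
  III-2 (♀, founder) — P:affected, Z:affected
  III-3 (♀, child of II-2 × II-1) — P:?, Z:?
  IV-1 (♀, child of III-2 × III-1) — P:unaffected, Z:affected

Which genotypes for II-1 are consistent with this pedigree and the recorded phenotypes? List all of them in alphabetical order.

P/I-1 aff ·: Pp|PP
P/I-2 aff ·: Pp|PP
P/II-1 aff I-1×I-2: Pp|PP
P/II-2 aff ·: Pp|PP
P/III-1 aff II-2×II-1: Pp
P/III-2 aff ·: Pp
P/III-3 ? II-2×II-1: pp|Pp|PP
P/IV-1 un III-2×III-1: pp
⇒ P over [I-1,I-2,II-1,II-2,III-1,III-2,III-3,IV-1]: 23 consistent
Z/I-1 un ·: zz
Z/I-2 aff ·: Zz|ZZ
Z/II-1 aff I-1×I-2: Zz
Z/II-2 ? ·: zz|Zz|ZZ
Z/III-1 ? II-2×II-1: zz|Zz|ZZ
Z/III-2 aff ·: Zz|ZZ
Z/III-3 ? II-2×II-1: zz|Zz|ZZ
Z/IV-1 aff III-2×III-1: Zz|ZZ
⇒ Z over [I-1,I-2,II-1,II-2,III-1,III-2,III-3,IV-1]: 106 consistent

II-1 ∈ {PP Zz, Pp Zz}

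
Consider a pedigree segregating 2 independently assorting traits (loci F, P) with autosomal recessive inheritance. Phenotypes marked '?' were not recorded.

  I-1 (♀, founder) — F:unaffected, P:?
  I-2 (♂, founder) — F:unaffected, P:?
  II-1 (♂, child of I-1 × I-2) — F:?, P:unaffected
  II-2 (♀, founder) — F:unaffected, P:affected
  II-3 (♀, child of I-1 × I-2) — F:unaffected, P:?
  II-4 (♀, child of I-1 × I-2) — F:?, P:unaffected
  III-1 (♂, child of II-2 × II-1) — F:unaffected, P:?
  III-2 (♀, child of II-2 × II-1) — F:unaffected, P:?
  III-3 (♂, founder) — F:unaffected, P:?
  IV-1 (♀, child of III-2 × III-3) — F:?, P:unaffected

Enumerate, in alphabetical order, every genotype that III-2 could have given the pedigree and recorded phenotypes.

III-2 ∈ {FF Pp, FF pp, Ff Pp, Ff pp}

F/I-1 un ·: FF|Ff
F/I-2 un ·: FF|Ff
F/II-1 ? I-1×I-2: FF|Ff|ff
F/II-2 un ·: FF|Ff
F/II-3 un I-1×I-2: FF|Ff
F/II-4 ? I-1×I-2: FF|Ff|ff
F/III-1 un II-2×II-1: FF|Ff
F/III-2 un II-2×II-1: FF|Ff
F/III-3 un ·: FF|Ff
F/IV-1 ? III-2×III-3: FF|Ff|ff
⇒ F over [I-1,I-2,II-1,II-2,II-3,II-4,III-1,III-2,III-3,IV-1]: 793 consistent
P/I-1 ? ·: PP|Pp|pp
P/I-2 ? ·: PP|Pp|pp
P/II-1 un I-1×I-2: PP|Pp
P/II-2 aff ·: pp
P/II-3 ? I-1×I-2: PP|Pp|pp
P/II-4 un I-1×I-2: PP|Pp
P/III-1 ? II-2×II-1: Pp|pp
P/III-2 ? II-2×II-1: Pp|pp
P/III-3 ? ·: PP|Pp|pp
P/IV-1 un III-2×III-3: PP|Pp
⇒ P over [I-1,I-2,II-1,II-2,II-3,II-4,III-1,III-2,III-3,IV-1]: 355 consistent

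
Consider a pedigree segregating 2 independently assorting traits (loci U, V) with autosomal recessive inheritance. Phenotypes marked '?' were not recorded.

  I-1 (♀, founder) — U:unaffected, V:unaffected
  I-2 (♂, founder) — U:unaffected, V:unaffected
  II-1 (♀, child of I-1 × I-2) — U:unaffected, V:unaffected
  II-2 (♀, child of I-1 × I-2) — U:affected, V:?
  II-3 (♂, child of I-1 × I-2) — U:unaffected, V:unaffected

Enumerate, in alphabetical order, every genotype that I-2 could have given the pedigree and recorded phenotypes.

U/I-1 un ·: Uu
U/I-2 un ·: Uu
U/II-1 un I-1×I-2: UU|Uu
U/II-2 aff I-1×I-2: uu
U/II-3 un I-1×I-2: UU|Uu
⇒ U over [I-1,I-2,II-1,II-2,II-3]: 4 consistent
V/I-1 un ·: VV|Vv
V/I-2 un ·: VV|Vv
V/II-1 un I-1×I-2: VV|Vv
V/II-2 ? I-1×I-2: VV|Vv|vv
V/II-3 un I-1×I-2: VV|Vv
⇒ V over [I-1,I-2,II-1,II-2,II-3]: 29 consistent

I-2 ∈ {Uu VV, Uu Vv}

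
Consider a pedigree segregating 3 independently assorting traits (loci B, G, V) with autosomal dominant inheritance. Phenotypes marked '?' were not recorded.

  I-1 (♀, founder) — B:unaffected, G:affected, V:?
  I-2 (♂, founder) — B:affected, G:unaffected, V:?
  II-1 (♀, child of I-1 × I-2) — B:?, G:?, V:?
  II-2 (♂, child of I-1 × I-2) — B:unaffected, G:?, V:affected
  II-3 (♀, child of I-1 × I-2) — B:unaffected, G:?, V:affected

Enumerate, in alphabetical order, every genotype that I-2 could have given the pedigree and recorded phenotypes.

B/I-1 un ·: bb
B/I-2 aff ·: Bb
B/II-1 ? I-1×I-2: bb|Bb
B/II-2 un I-1×I-2: bb
B/II-3 un I-1×I-2: bb
⇒ B over [I-1,I-2,II-1,II-2,II-3]: 2 consistent
G/I-1 aff ·: Gg|GG
G/I-2 un ·: gg
G/II-1 ? I-1×I-2: gg|Gg
G/II-2 ? I-1×I-2: gg|Gg
G/II-3 ? I-1×I-2: gg|Gg
⇒ G over [I-1,I-2,II-1,II-2,II-3]: 9 consistent
V/I-1 ? ·: vv|Vv|VV
V/I-2 ? ·: vv|Vv|VV
V/II-1 ? I-1×I-2: vv|Vv|VV
V/II-2 aff I-1×I-2: Vv|VV
V/II-3 aff I-1×I-2: Vv|VV
⇒ V over [I-1,I-2,II-1,II-2,II-3]: 35 consistent

I-2 ∈ {Bb gg VV, Bb gg Vv, Bb gg vv}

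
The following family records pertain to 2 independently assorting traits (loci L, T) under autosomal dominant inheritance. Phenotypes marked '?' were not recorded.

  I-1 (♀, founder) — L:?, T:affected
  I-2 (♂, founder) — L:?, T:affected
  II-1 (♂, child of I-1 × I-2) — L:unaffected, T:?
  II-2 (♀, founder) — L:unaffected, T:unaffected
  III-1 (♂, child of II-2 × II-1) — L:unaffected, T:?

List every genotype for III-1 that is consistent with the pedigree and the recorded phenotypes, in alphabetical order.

L/I-1 ? ·: ll|Ll
L/I-2 ? ·: ll|Ll
L/II-1 un I-1×I-2: ll
L/II-2 un ·: ll
L/III-1 un II-2×II-1: ll
⇒ L over [I-1,I-2,II-1,II-2,III-1]: 4 consistent
T/I-1 aff ·: Tt|TT
T/I-2 aff ·: Tt|TT
T/II-1 ? I-1×I-2: tt|Tt|TT
T/II-2 un ·: tt
T/III-1 ? II-2×II-1: tt|Tt
⇒ T over [I-1,I-2,II-1,II-2,III-1]: 11 consistent

III-1 ∈ {ll Tt, ll tt}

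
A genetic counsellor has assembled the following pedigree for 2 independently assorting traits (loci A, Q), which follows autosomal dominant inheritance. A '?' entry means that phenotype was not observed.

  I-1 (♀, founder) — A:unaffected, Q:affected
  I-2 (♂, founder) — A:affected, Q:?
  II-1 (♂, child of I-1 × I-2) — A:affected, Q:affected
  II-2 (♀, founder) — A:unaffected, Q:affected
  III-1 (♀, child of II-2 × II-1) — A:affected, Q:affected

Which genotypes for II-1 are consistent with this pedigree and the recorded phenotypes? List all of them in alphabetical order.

A/I-1 un ·: aa
A/I-2 aff ·: Aa|AA
A/II-1 aff I-1×I-2: Aa
A/II-2 un ·: aa
A/III-1 aff II-2×II-1: Aa
⇒ A over [I-1,I-2,II-1,II-2,III-1]: 2 consistent
Q/I-1 aff ·: Qq|QQ
Q/I-2 ? ·: qq|Qq|QQ
Q/II-1 aff I-1×I-2: Qq|QQ
Q/II-2 aff ·: Qq|QQ
Q/III-1 aff II-2×II-1: Qq|QQ
⇒ Q over [I-1,I-2,II-1,II-2,III-1]: 32 consistent

II-1 ∈ {Aa QQ, Aa Qq}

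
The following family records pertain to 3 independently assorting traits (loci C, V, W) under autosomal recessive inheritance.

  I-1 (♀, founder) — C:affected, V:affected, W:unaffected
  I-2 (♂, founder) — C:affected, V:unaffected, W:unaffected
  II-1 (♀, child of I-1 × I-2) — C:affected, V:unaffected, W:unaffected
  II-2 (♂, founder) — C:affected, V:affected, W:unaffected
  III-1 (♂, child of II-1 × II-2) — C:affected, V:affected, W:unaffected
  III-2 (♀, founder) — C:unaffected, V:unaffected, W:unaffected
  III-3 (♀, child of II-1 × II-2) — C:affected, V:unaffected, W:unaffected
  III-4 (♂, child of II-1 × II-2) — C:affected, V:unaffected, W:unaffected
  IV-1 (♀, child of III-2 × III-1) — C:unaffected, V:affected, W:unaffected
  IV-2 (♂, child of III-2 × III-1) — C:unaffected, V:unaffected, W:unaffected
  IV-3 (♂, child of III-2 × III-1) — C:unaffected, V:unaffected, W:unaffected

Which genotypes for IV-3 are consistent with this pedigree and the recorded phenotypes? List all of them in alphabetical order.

C/I-1 aff ·: cc
C/I-2 aff ·: cc
C/II-1 aff I-1×I-2: cc
C/II-2 aff ·: cc
C/III-1 aff II-1×II-2: cc
C/III-2 un ·: CC|Cc
C/III-3 aff II-1×II-2: cc
C/III-4 aff II-1×II-2: cc
C/IV-1 un III-2×III-1: Cc
C/IV-2 un III-2×III-1: Cc
C/IV-3 un III-2×III-1: Cc
⇒ C over [I-1,I-2,II-1,II-2,III-1,III-2,III-3,III-4,IV-1,IV-2,IV-3]: 2 consistent
V/I-1 aff ·: vv
V/I-2 un ·: VV|Vv
V/II-1 un I-1×I-2: Vv
V/II-2 aff ·: vv
V/III-1 aff II-1×II-2: vv
V/III-2 un ·: Vv
V/III-3 un II-1×II-2: Vv
V/III-4 un II-1×II-2: Vv
V/IV-1 aff III-2×III-1: vv
V/IV-2 un III-2×III-1: Vv
V/IV-3 un III-2×III-1: Vv
⇒ V over [I-1,I-2,II-1,II-2,III-1,III-2,III-3,III-4,IV-1,IV-2,IV-3]: 2 consistent
W/I-1 un ·: WW|Ww
W/I-2 un ·: WW|Ww
W/II-1 un I-1×I-2: WW|Ww
W/II-2 un ·: WW|Ww
W/III-1 un II-1×II-2: WW|Ww
W/III-2 un ·: WW|Ww
W/III-3 un II-1×II-2: WW|Ww
W/III-4 un II-1×II-2: WW|Ww
W/IV-1 un III-2×III-1: WW|Ww
W/IV-2 un III-2×III-1: WW|Ww
W/IV-3 un III-2×III-1: WW|Ww
⇒ W over [I-1,I-2,II-1,II-2,III-1,III-2,III-3,III-4,IV-1,IV-2,IV-3]: 1036 consistent

IV-3 ∈ {Cc Vv WW, Cc Vv Ww}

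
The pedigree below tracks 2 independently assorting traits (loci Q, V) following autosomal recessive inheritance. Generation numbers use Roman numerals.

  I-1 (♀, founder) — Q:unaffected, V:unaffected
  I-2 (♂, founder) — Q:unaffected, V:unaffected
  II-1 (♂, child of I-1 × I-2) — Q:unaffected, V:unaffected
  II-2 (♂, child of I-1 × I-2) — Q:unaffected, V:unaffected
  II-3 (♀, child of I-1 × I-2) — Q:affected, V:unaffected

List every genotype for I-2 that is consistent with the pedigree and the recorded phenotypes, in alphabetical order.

Q/I-1 un ·: Qq
Q/I-2 un ·: Qq
Q/II-1 un I-1×I-2: QQ|Qq
Q/II-2 un I-1×I-2: QQ|Qq
Q/II-3 aff I-1×I-2: qq
⇒ Q over [I-1,I-2,II-1,II-2,II-3]: 4 consistent
V/I-1 un ·: VV|Vv
V/I-2 un ·: VV|Vv
V/II-1 un I-1×I-2: VV|Vv
V/II-2 un I-1×I-2: VV|Vv
V/II-3 un I-1×I-2: VV|Vv
⇒ V over [I-1,I-2,II-1,II-2,II-3]: 25 consistent

I-2 ∈ {Qq VV, Qq Vv}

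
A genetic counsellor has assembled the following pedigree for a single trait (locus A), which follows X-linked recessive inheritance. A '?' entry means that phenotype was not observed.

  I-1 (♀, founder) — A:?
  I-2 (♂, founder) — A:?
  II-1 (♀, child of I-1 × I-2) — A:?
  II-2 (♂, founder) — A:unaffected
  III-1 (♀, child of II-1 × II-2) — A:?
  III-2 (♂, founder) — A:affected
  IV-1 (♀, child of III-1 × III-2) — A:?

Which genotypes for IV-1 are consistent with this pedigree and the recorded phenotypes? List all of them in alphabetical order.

IV-1 ∈ {X^AX^a, X^aX^a}

A/I-1 ? ·: X^AX^A|X^AX^a|X^aX^a
A/I-2 ? ·: X^AY|X^aY
A/II-1 ? I-1×I-2: X^AX^A|X^AX^a|X^aX^a
A/II-2 un ·: X^AY
A/III-1 ? II-1×II-2: X^AX^A|X^AX^a
A/III-2 aff ·: X^aY
A/IV-1 ? III-1×III-2: X^AX^a|X^aX^a
⇒ A over [I-1,I-2,II-1,II-2,III-1,III-2,IV-1]: 18 consistent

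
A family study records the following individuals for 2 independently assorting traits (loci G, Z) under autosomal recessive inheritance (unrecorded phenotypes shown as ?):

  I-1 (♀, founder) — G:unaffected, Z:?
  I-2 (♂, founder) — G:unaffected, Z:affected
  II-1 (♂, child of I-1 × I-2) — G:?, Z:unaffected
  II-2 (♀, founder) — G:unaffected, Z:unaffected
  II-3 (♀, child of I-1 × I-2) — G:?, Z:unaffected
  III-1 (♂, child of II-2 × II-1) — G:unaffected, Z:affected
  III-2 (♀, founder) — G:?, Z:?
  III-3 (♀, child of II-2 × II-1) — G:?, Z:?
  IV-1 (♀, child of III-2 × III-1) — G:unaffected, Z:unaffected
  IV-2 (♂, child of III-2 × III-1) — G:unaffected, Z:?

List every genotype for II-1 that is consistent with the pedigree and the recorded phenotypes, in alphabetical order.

II-1 ∈ {GG Zz, Gg Zz, gg Zz}

G/I-1 un ·: GG|Gg
G/I-2 un ·: GG|Gg
G/II-1 ? I-1×I-2: GG|Gg|gg
G/II-2 un ·: GG|Gg
G/II-3 ? I-1×I-2: GG|Gg|gg
G/III-1 un II-2×II-1: GG|Gg
G/III-2 ? ·: GG|Gg|gg
G/III-3 ? II-2×II-1: GG|Gg|gg
G/IV-1 un III-2×III-1: GG|Gg
G/IV-2 un III-2×III-1: GG|Gg
⇒ G over [I-1,I-2,II-1,II-2,II-3,III-1,III-2,III-3,IV-1,IV-2]: 894 consistent
Z/I-1 ? ·: ZZ|Zz
Z/I-2 aff ·: zz
Z/II-1 un I-1×I-2: Zz
Z/II-2 un ·: Zz
Z/II-3 un I-1×I-2: Zz
Z/III-1 aff II-2×II-1: zz
Z/III-2 ? ·: ZZ|Zz
Z/III-3 ? II-2×II-1: ZZ|Zz|zz
Z/IV-1 un III-2×III-1: Zz
Z/IV-2 ? III-2×III-1: Zz|zz
⇒ Z over [I-1,I-2,II-1,II-2,II-3,III-1,III-2,III-3,IV-1,IV-2]: 18 consistent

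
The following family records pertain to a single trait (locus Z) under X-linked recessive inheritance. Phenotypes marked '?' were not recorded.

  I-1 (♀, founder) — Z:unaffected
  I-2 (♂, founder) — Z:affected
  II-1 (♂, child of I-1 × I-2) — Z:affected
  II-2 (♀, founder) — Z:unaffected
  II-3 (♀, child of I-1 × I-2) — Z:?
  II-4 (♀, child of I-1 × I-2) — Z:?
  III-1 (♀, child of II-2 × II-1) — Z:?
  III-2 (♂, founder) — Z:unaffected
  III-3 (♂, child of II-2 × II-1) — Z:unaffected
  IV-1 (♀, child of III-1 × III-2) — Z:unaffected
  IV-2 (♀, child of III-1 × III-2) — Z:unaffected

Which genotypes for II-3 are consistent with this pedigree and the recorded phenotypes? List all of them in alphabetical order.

II-3 ∈ {X^ZX^z, X^zX^z}

Z/I-1 un ·: X^ZX^z
Z/I-2 aff ·: X^zY
Z/II-1 aff I-1×I-2: X^zY
Z/II-2 un ·: X^ZX^Z|X^ZX^z
Z/II-3 ? I-1×I-2: X^ZX^z|X^zX^z
Z/II-4 ? I-1×I-2: X^ZX^z|X^zX^z
Z/III-1 ? II-2×II-1: X^ZX^z|X^zX^z
Z/III-2 un ·: X^ZY
Z/III-3 un II-2×II-1: X^ZY
Z/IV-1 un III-1×III-2: X^ZX^Z|X^ZX^z
Z/IV-2 un III-1×III-2: X^ZX^Z|X^ZX^z
⇒ Z over [I-1,I-2,II-1,II-2,II-3,II-4,III-1,III-2,III-3,IV-1,IV-2]: 36 consistent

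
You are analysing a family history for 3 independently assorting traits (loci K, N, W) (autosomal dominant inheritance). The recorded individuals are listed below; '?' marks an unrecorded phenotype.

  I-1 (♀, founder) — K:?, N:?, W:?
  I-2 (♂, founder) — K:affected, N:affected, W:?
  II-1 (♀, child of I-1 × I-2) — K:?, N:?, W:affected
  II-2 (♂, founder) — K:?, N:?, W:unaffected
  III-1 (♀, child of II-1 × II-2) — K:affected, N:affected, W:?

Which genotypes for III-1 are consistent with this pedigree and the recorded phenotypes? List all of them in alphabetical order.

III-1 ∈ {KK NN Ww, KK NN ww, KK Nn Ww, KK Nn ww, Kk NN Ww, Kk NN ww, Kk Nn Ww, Kk Nn ww}

K/I-1 ? ·: kk|Kk|KK
K/I-2 aff ·: Kk|KK
K/II-1 ? I-1×I-2: kk|Kk|KK
K/II-2 ? ·: kk|Kk|KK
K/III-1 aff II-1×II-2: Kk|KK
⇒ K over [I-1,I-2,II-1,II-2,III-1]: 45 consistent
N/I-1 ? ·: nn|Nn|NN
N/I-2 aff ·: Nn|NN
N/II-1 ? I-1×I-2: nn|Nn|NN
N/II-2 ? ·: nn|Nn|NN
N/III-1 aff II-1×II-2: Nn|NN
⇒ N over [I-1,I-2,II-1,II-2,III-1]: 45 consistent
W/I-1 ? ·: ww|Ww|WW
W/I-2 ? ·: ww|Ww|WW
W/II-1 aff I-1×I-2: Ww|WW
W/II-2 un ·: ww
W/III-1 ? II-1×II-2: ww|Ww
⇒ W over [I-1,I-2,II-1,II-2,III-1]: 18 consistent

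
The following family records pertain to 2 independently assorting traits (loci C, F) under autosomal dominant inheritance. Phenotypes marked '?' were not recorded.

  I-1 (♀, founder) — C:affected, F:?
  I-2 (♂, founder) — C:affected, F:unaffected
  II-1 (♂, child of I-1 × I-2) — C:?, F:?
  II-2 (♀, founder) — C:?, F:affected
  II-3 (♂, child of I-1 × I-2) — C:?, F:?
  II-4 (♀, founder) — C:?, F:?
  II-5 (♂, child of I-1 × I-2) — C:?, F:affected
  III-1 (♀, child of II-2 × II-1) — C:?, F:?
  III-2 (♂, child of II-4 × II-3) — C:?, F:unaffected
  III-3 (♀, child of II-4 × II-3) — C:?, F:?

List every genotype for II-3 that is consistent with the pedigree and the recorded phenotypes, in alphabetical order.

C/I-1 aff ·: Cc|CC
C/I-2 aff ·: Cc|CC
C/II-1 ? I-1×I-2: cc|Cc|CC
C/II-2 ? ·: cc|Cc|CC
C/II-3 ? I-1×I-2: cc|Cc|CC
C/II-4 ? ·: cc|Cc|CC
C/II-5 ? I-1×I-2: cc|Cc|CC
C/III-1 ? II-2×II-1: cc|Cc|CC
C/III-2 ? II-4×II-3: cc|Cc|CC
C/III-3 ? II-4×II-3: cc|Cc|CC
⇒ C over [I-1,I-2,II-1,II-2,II-3,II-4,II-5,III-1,III-2,III-3]: 2341 consistent
F/I-1 ? ·: Ff|FF
F/I-2 un ·: ff
F/II-1 ? I-1×I-2: ff|Ff
F/II-2 aff ·: Ff|FF
F/II-3 ? I-1×I-2: ff|Ff
F/II-4 ? ·: ff|Ff
F/II-5 aff I-1×I-2: Ff
F/III-1 ? II-2×II-1: ff|Ff|FF
F/III-2 un II-4×II-3: ff
F/III-3 ? II-4×II-3: ff|Ff|FF
⇒ F over [I-1,I-2,II-1,II-2,II-3,II-4,II-5,III-1,III-2,III-3]: 89 consistent

II-3 ∈ {CC Ff, CC ff, Cc Ff, Cc ff, cc Ff, cc ff}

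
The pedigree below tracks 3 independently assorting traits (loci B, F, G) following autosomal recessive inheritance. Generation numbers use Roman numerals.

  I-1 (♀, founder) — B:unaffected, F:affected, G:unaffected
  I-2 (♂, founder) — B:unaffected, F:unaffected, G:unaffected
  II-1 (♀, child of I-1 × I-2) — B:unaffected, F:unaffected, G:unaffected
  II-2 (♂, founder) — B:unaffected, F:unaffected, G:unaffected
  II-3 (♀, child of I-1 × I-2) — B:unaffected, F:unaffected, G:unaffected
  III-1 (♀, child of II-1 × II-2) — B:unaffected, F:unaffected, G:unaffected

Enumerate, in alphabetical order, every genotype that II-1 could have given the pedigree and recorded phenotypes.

B/I-1 un ·: BB|Bb
B/I-2 un ·: BB|Bb
B/II-1 un I-1×I-2: BB|Bb
B/II-2 un ·: BB|Bb
B/II-3 un I-1×I-2: BB|Bb
B/III-1 un II-1×II-2: BB|Bb
⇒ B over [I-1,I-2,II-1,II-2,II-3,III-1]: 45 consistent
F/I-1 aff ·: ff
F/I-2 un ·: FF|Ff
F/II-1 un I-1×I-2: Ff
F/II-2 un ·: FF|Ff
F/II-3 un I-1×I-2: Ff
F/III-1 un II-1×II-2: FF|Ff
⇒ F over [I-1,I-2,II-1,II-2,II-3,III-1]: 8 consistent
G/I-1 un ·: GG|Gg
G/I-2 un ·: GG|Gg
G/II-1 un I-1×I-2: GG|Gg
G/II-2 un ·: GG|Gg
G/II-3 un I-1×I-2: GG|Gg
G/III-1 un II-1×II-2: GG|Gg
⇒ G over [I-1,I-2,II-1,II-2,II-3,III-1]: 45 consistent

II-1 ∈ {BB Ff GG, BB Ff Gg, Bb Ff GG, Bb Ff Gg}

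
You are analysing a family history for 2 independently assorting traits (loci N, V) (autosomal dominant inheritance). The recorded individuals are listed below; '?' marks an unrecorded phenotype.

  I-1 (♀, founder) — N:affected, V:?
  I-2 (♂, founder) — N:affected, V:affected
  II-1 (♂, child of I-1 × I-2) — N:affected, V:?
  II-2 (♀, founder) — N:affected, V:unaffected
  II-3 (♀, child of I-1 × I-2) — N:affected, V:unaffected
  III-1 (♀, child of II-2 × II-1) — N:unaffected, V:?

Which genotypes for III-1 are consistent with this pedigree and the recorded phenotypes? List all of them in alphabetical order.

N/I-1 aff ·: Nn|NN
N/I-2 aff ·: Nn|NN
N/II-1 aff I-1×I-2: Nn
N/II-2 aff ·: Nn
N/II-3 aff I-1×I-2: Nn|NN
N/III-1 un II-2×II-1: nn
⇒ N over [I-1,I-2,II-1,II-2,II-3,III-1]: 6 consistent
V/I-1 ? ·: vv|Vv
V/I-2 aff ·: Vv
V/II-1 ? I-1×I-2: vv|Vv|VV
V/II-2 un ·: vv
V/II-3 un I-1×I-2: vv
V/III-1 ? II-2×II-1: vv|Vv
⇒ V over [I-1,I-2,II-1,II-2,II-3,III-1]: 7 consistent

III-1 ∈ {nn Vv, nn vv}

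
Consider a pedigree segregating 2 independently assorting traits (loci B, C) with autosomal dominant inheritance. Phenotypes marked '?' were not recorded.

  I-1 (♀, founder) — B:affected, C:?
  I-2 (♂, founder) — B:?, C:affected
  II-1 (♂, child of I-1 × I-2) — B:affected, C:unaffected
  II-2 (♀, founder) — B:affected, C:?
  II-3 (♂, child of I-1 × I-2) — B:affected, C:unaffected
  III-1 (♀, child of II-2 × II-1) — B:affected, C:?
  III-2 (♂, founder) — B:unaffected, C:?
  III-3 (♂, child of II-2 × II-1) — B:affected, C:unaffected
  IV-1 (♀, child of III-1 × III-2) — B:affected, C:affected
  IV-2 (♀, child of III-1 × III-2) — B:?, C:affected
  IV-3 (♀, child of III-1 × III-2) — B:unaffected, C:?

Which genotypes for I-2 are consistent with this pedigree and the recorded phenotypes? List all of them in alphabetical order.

B/I-1 aff ·: Bb|BB
B/I-2 ? ·: bb|Bb|BB
B/II-1 aff I-1×I-2: Bb|BB
B/II-2 aff ·: Bb|BB
B/II-3 aff I-1×I-2: Bb|BB
B/III-1 aff II-2×II-1: Bb
B/III-2 un ·: bb
B/III-3 aff II-2×II-1: Bb|BB
B/IV-1 aff III-1×III-2: Bb
B/IV-2 ? III-1×III-2: bb|Bb
B/IV-3 un III-1×III-2: bb
⇒ B over [I-1,I-2,II-1,II-2,II-3,III-1,III-2,III-3,IV-1,IV-2,IV-3]: 92 consistent
C/I-1 ? ·: cc|Cc
C/I-2 aff ·: Cc
C/II-1 un I-1×I-2: cc
C/II-2 ? ·: cc|Cc
C/II-3 un I-1×I-2: cc
C/III-1 ? II-2×II-1: cc|Cc
C/III-2 ? ·: cc|Cc|CC
C/III-3 un II-2×II-1: cc
C/IV-1 aff III-1×III-2: Cc|CC
C/IV-2 aff III-1×III-2: Cc|CC
C/IV-3 ? III-1×III-2: cc|Cc|CC
⇒ C over [I-1,I-2,II-1,II-2,II-3,III-1,III-2,III-3,IV-1,IV-2,IV-3]: 56 consistent

I-2 ∈ {BB Cc, Bb Cc, bb Cc}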